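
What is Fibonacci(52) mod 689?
478

Matrix identity: Q^n = [[F_(n+1), F_n], [F_n, F_(n-1)]] with Q = [[1,1],[1,0]].
n = 52 = 110100₂. Square-and-multiply, entries mod 689:
Q^1 = [[1,1],[1,0]]
Q^3 = (Q^1)²·Q = [[3,2],[2,1]]
Q^6 = (Q^3)² = [[13,8],[8,5]]
Q^13 = (Q^6)²·Q = [[377,233],[233,144]]
Q^26 = (Q^13)² = [[53,129],[129,613]]
Q^52 = (Q^26)² = [[158,478],[478,369]]
F_52 mod 689 = Q^52[0][1] = 478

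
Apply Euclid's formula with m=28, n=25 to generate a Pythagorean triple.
(159, 1400, 1409)

Euclid's formula: a = m² - n², b = 2mn, c = m² + n²
m = 28, n = 25
a = 28² - 25² = 784 - 625 = 159
b = 2 × 28 × 25 = 1400
c = 28² + 25² = 784 + 625 = 1409
Verification: 159² + 1400² = 25281 + 1960000 = 1985281 = 1409² ✓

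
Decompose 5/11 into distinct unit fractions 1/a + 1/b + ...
1/3 + 1/9 + 1/99

Greedy algorithm:
5/11: ceiling(11/5) = 3, use 1/3
4/33: ceiling(33/4) = 9, use 1/9
1/99: ceiling(99/1) = 99, use 1/99
Result: 5/11 = 1/3 + 1/9 + 1/99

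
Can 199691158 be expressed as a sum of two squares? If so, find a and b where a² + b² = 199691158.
Not possible

Factorization: 199691158 = 2 × 29 × 151^3
By Fermat: n is sum of two squares iff every prime p ≡ 3 (mod 4) appears to even power.
Prime(s) ≡ 3 (mod 4) with odd exponent: [(151, 3)]
Therefore 199691158 cannot be expressed as a² + b².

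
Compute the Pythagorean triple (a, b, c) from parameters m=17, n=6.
(253, 204, 325)

Euclid's formula: a = m² - n², b = 2mn, c = m² + n²
m = 17, n = 6
a = 17² - 6² = 289 - 36 = 253
b = 2 × 17 × 6 = 204
c = 17² + 6² = 289 + 36 = 325
Verification: 253² + 204² = 64009 + 41616 = 105625 = 325² ✓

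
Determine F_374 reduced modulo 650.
107

Matrix identity: Q^n = [[F_(n+1), F_n], [F_n, F_(n-1)]] with Q = [[1,1],[1,0]].
n = 374 = 101110110₂. Square-and-multiply, entries mod 650:
Q^1 = [[1,1],[1,0]]
Q^2 = (Q^1)² = [[2,1],[1,1]]
Q^5 = (Q^2)²·Q = [[8,5],[5,3]]
Q^11 = (Q^5)²·Q = [[144,89],[89,55]]
Q^23 = (Q^11)²·Q = [[218,57],[57,161]]
Q^46 = (Q^23)² = [[73,153],[153,570]]
Q^93 = (Q^46)²·Q = [[367,138],[138,229]]
Q^187 = (Q^93)²·Q = [[31,333],[333,348]]
Q^374 = (Q^187)² = [[50,107],[107,593]]
F_374 mod 650 = Q^374[0][1] = 107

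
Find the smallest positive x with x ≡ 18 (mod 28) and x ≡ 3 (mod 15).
18

Using Chinese Remainder Theorem:
M = 28 × 15 = 420
M1 = 15, M2 = 28
y1 = 15^(-1) mod 28 = 15
y2 = 28^(-1) mod 15 = 7
x = (18×15×15 + 3×28×7) mod 420 = 18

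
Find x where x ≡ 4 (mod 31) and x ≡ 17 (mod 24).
593

Using Chinese Remainder Theorem:
M = 31 × 24 = 744
M1 = 24, M2 = 31
y1 = 24^(-1) mod 31 = 22
y2 = 31^(-1) mod 24 = 7
x = (4×24×22 + 17×31×7) mod 744 = 593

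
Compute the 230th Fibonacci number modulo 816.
377

Matrix identity: Q^n = [[F_(n+1), F_n], [F_n, F_(n-1)]] with Q = [[1,1],[1,0]].
n = 230 = 11100110₂. Square-and-multiply, entries mod 816:
Q^1 = [[1,1],[1,0]]
Q^3 = (Q^1)²·Q = [[3,2],[2,1]]
Q^7 = (Q^3)²·Q = [[21,13],[13,8]]
Q^14 = (Q^7)² = [[610,377],[377,233]]
Q^28 = (Q^14)² = [[149,387],[387,578]]
Q^57 = (Q^28)²·Q = [[439,610],[610,645]]
Q^115 = (Q^57)²·Q = [[429,149],[149,280]]
Q^230 = (Q^115)² = [[610,377],[377,233]]
F_230 mod 816 = Q^230[0][1] = 377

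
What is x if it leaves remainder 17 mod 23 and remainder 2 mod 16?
178

Using Chinese Remainder Theorem:
M = 23 × 16 = 368
M1 = 16, M2 = 23
y1 = 16^(-1) mod 23 = 13
y2 = 23^(-1) mod 16 = 7
x = (17×16×13 + 2×23×7) mod 368 = 178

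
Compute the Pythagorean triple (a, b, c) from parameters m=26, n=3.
(667, 156, 685)

Euclid's formula: a = m² - n², b = 2mn, c = m² + n²
m = 26, n = 3
a = 26² - 3² = 676 - 9 = 667
b = 2 × 26 × 3 = 156
c = 26² + 3² = 676 + 9 = 685
Verification: 667² + 156² = 444889 + 24336 = 469225 = 685² ✓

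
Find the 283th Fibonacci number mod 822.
287

Matrix identity: Q^n = [[F_(n+1), F_n], [F_n, F_(n-1)]] with Q = [[1,1],[1,0]].
n = 283 = 100011011₂. Square-and-multiply, entries mod 822:
Q^1 = [[1,1],[1,0]]
Q^2 = (Q^1)² = [[2,1],[1,1]]
Q^4 = (Q^2)² = [[5,3],[3,2]]
Q^8 = (Q^4)² = [[34,21],[21,13]]
Q^17 = (Q^8)²·Q = [[118,775],[775,165]]
Q^35 = (Q^17)²·Q = [[366,515],[515,673]]
Q^70 = (Q^35)² = [[511,785],[785,548]]
Q^141 = (Q^70)²·Q = [[545,272],[272,273]]
Q^283 = (Q^141)²·Q = [[21,287],[287,556]]
F_283 mod 822 = Q^283[0][1] = 287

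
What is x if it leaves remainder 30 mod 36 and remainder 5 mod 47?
1650

Using Chinese Remainder Theorem:
M = 36 × 47 = 1692
M1 = 47, M2 = 36
y1 = 47^(-1) mod 36 = 23
y2 = 36^(-1) mod 47 = 17
x = (30×47×23 + 5×36×17) mod 1692 = 1650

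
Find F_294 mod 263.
92

Matrix identity: Q^n = [[F_(n+1), F_n], [F_n, F_(n-1)]] with Q = [[1,1],[1,0]].
n = 294 = 100100110₂. Square-and-multiply, entries mod 263:
Q^1 = [[1,1],[1,0]]
Q^2 = (Q^1)² = [[2,1],[1,1]]
Q^4 = (Q^2)² = [[5,3],[3,2]]
Q^9 = (Q^4)²·Q = [[55,34],[34,21]]
Q^18 = (Q^9)² = [[236,217],[217,19]]
Q^36 = (Q^18)² = [[215,105],[105,110]]
Q^73 = (Q^36)²·Q = [[114,179],[179,198]]
Q^147 = (Q^73)²·Q = [[156,64],[64,92]]
Q^294 = (Q^147)² = [[28,92],[92,199]]
F_294 mod 263 = Q^294[0][1] = 92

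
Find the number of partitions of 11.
56

p(n) counts ways to write n as a sum of positive integers (order ignored).
Euler's pentagonal recurrence: p(k) = p(k-1) + p(k-2) - p(k-5) - p(k-7) + p(k-12) + p(k-15) - ... (offsets j(3j∓1)/2, signs ++--, p(0)=1, p(<0)=0).
DP table for k = 0..10: p(0)=1, p(1)=1, p(2)=2, p(3)=3, p(4)=5, p(5)=7, p(6)=11, p(7)=15, p(8)=22, p(9)=30, p(10)=42.
Final step: p(11) = p(10) + p(9) - p(6) - p(4)
= 42 + 30 - 11 - 5
= 56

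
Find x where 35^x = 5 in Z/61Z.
2

Baby-step giant-step with step n = ⌈√61⌉ = 8.
Baby steps 35^j mod 61 (j:value) for j=0..7: 0:1, 1:35, 2:5, 3:53, 4:25, 5:21, 6:3, 7:44.
h = 5 is already in the table at j=2, so x = 2.
Check: 35^2 ≡ 5 (mod 61).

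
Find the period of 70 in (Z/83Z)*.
41

83 is prime, so ord(70) divides φ(83) = 82.
Divisors of 82: 1, 2, 41, 82.
Repeated squaring: 70^1 ≡ 70, 70^2 ≡ 3, 70^4 ≡ 9, 70^8 ≡ 81, 70^16 ≡ 4, 70^32 ≡ 16, 70^64 ≡ 7 (mod 83).
Test 70^d mod 83 for each divisor d in increasing order:
70^1 ≡ 70
70^2 ≡ 3
70^41 = 70^32·70^8·70^1 ≡ 1  ← first divisor giving 1
The order is 41.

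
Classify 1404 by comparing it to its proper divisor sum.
abundant

Proper divisors of 1404: sum = 1 + 2 + 3 + 4 + 6 + 9 + 12 + 13 + ... + 234 + 351 + 468 + 702 (23 divisors) = 2516
Since 2516 > 1404, 1404 is abundant.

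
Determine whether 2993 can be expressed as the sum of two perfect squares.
17² + 52² (a=17, b=52)

Factorization: 2993 = 41 × 73
By Fermat: n is sum of two squares iff every prime p ≡ 3 (mod 4) appears to even power.
All primes ≡ 3 (mod 4) appear to even power.
Search a = 0, 1, 2, … for 2993 - a² a perfect square: first hit at a = 17: 2993 - 289 = 2704 = 52².
2993 = 17² + 52² = 289 + 2704 ✓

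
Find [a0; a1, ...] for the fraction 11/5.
[2; 5]

Euclidean algorithm steps:
11 = 2 × 5 + 1
5 = 5 × 1 + 0
Continued fraction: [2; 5]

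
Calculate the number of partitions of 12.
77

p(n) counts ways to write n as a sum of positive integers (order ignored).
Euler's pentagonal recurrence: p(k) = p(k-1) + p(k-2) - p(k-5) - p(k-7) + p(k-12) + p(k-15) - ... (offsets j(3j∓1)/2, signs ++--, p(0)=1, p(<0)=0).
DP table for k = 0..11: p(0)=1, p(1)=1, p(2)=2, p(3)=3, p(4)=5, p(5)=7, p(6)=11, p(7)=15, p(8)=22, p(9)=30, p(10)=42, p(11)=56.
Final step: p(12) = p(11) + p(10) - p(7) - p(5) + p(0)
= 56 + 42 - 15 - 7 + 1
= 77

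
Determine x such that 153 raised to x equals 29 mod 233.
220

Baby-step giant-step with step n = ⌈√233⌉ = 16.
Baby steps 153^j mod 233 (j:value) for j=0..15: 0:1, 1:153, 2:109, 3:134, 4:231, 5:160, 6:15, 7:198, 8:4, 9:146, 10:203, 11:70, 12:225, 13:174, 14:60, 15:93.
Giant-step multiplier: 153^(-16) ≡ 153^(232-16) = 153^216 ≡ 102 (mod 233).
Giant steps γ_i = 29·102^i mod 233: γ_0=29, γ_1=162, γ_2=214, γ_3=159, γ_4=141, γ_5=169, γ_6=229, γ_7=58, γ_8=91, γ_9=195, γ_10=85, γ_11=49, γ_12=105, γ_13=225 (in table at j=12).
x = i·n + j = 13·16 + 12 = 220.
Check: 153^220 ≡ 29 (mod 233).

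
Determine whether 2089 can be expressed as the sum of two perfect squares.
8² + 45² (a=8, b=45)

Factorization: 2089 = 2089
By Fermat: n is sum of two squares iff every prime p ≡ 3 (mod 4) appears to even power.
All primes ≡ 3 (mod 4) appear to even power.
Search a = 0, 1, 2, … for 2089 - a² a perfect square: first hit at a = 8: 2089 - 64 = 2025 = 45².
2089 = 8² + 45² = 64 + 2025 ✓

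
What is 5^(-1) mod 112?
45

gcd(5, 112) = 1, so the inverse exists.
Extended Euclidean algorithm on (112, 5):
112 = 22 × 5 + 2  ⟹  2 = (1)·112 + (-22)·5
5 = 2 × 2 + 1  ⟹  1 = (-2)·112 + (45)·5
So (45)·5 ≡ 1 (mod 112), i.e. 5^(-1) ≡ 45 (mod 112).
Check: 5 × 45 = 225 ≡ 1 (mod 112)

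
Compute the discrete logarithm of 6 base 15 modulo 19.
16

Baby-step giant-step with step n = ⌈√19⌉ = 5.
Baby steps 15^j mod 19 (j:value) for j=0..4: 0:1, 1:15, 2:16, 3:12, 4:9.
Giant-step multiplier: 15^(-5) ≡ 15^(18-5) = 15^13 ≡ 10 (mod 19).
Giant steps γ_i = 6·10^i mod 19: γ_0=6, γ_1=3, γ_2=11, γ_3=15 (in table at j=1).
x = i·n + j = 3·5 + 1 = 16.
Check: 15^16 ≡ 6 (mod 19).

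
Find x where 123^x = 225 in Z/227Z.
196

Baby-step giant-step with step n = ⌈√227⌉ = 16.
Baby steps 123^j mod 227 (j:value) for j=0..15: 0:1, 1:123, 2:147, 3:148, 4:44, 5:191, 6:112, 7:156, 8:120, 9:5, 10:161, 11:54, 12:59, 13:220, 14:47, 15:106.
Giant-step multiplier: 123^(-16) ≡ 123^(226-16) = 123^210 ≡ 133 (mod 227).
Giant steps γ_i = 225·133^i mod 227: γ_0=225, γ_1=188, γ_2=34, γ_3=209, γ_4=103, γ_5=79, γ_6=65, γ_7=19, γ_8=30, γ_9=131, γ_10=171, γ_11=43, γ_12=44 (in table at j=4).
x = i·n + j = 12·16 + 4 = 196.
Check: 123^196 ≡ 225 (mod 227).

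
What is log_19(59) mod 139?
75

Baby-step giant-step with step n = ⌈√139⌉ = 12.
Baby steps 19^j mod 139 (j:value) for j=0..11: 0:1, 1:19, 2:83, 3:48, 4:78, 5:92, 6:80, 7:130, 8:107, 9:87, 10:124, 11:132.
Giant-step multiplier: 19^(-12) ≡ 19^(138-12) = 19^126 ≡ 116 (mod 139).
Giant steps γ_i = 59·116^i mod 139: γ_0=59, γ_1=33, γ_2=75, γ_3=82, γ_4=60, γ_5=10, γ_6=48 (in table at j=3).
x = i·n + j = 6·12 + 3 = 75.
Check: 19^75 ≡ 59 (mod 139).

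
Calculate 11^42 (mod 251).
179

Repeated squaring. Binary of 42 = 101010.
11^1 ≡ 11 (mod 251); 11^2 ≡ 121 (mod 251); 11^4 ≡ 83 (mod 251); 11^8 ≡ 112 (mod 251); 11^16 ≡ 245 (mod 251); 11^32 ≡ 36 (mod 251)
11^42 = 11^2 × 11^8 × 11^32 ≡ 179 (mod 251)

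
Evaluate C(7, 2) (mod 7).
0

Using Lucas' theorem:
Write n=7 and k=2 in base 7:
n in base 7: [1, 0]
k in base 7: [0, 2]
C(7,2) mod 7 = ∏ C(n_i, k_i) mod 7
Digit binomials (mod 7): C(1,0) = 1; C(0,2) = 0 (k_i > n_i)
Product: 1 × 0 = 0 ≡ 0 (mod 7)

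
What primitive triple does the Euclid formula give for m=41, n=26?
(1005, 2132, 2357)

Euclid's formula: a = m² - n², b = 2mn, c = m² + n²
m = 41, n = 26
a = 41² - 26² = 1681 - 676 = 1005
b = 2 × 41 × 26 = 2132
c = 41² + 26² = 1681 + 676 = 2357
Verification: 1005² + 2132² = 1010025 + 4545424 = 5555449 = 2357² ✓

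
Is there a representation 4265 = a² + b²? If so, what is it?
13² + 64² (a=13, b=64)

Factorization: 4265 = 5 × 853
By Fermat: n is sum of two squares iff every prime p ≡ 3 (mod 4) appears to even power.
All primes ≡ 3 (mod 4) appear to even power.
Search a = 0, 1, 2, … for 4265 - a² a perfect square: first hit at a = 13: 4265 - 169 = 4096 = 64².
4265 = 13² + 64² = 169 + 4096 ✓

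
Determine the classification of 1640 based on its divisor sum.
abundant

Proper divisors of 1640: sum = 1 + 2 + 4 + 5 + 8 + 10 + 20 + 40 + 41 + 82 + 164 + 205 + 328 + 410 + 820 = 2140
Since 2140 > 1640, 1640 is abundant.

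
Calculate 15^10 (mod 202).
17

Repeated squaring. Binary of 10 = 1010.
15^1 ≡ 15 (mod 202); 15^2 ≡ 23 (mod 202); 15^4 ≡ 125 (mod 202); 15^8 ≡ 71 (mod 202)
15^10 = 15^2 × 15^8 ≡ 17 (mod 202)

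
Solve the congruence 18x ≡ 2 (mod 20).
x ≡ 9 (mod 10)

gcd(18, 20) = 2, which divides 2, so solutions exist.
Divide through by 2: 9x ≡ 1 (mod 10).
Find 9^(-1) mod 10 by the extended Euclidean algorithm:
10 = 1 × 9 + 1  ⟹  1 = (1)·10 + (-1)·9
So (-1)·9 ≡ 1 (mod 10), i.e. 9^(-1) ≡ -1 ≡ 9 (mod 10).
x ≡ 9 × 1 = 9 ≡ 9 (mod 10).
Check: 18 × 9 = 162 ≡ 2 (mod 20).
x ≡ 9 (mod 10), giving 2 solutions mod 20.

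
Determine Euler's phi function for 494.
216

494 = 2 × 13 × 19
φ(n) = n × ∏(1 - 1/p) for each prime p dividing n
φ(494) = 494 × (1 - 1/2) × (1 - 1/13) × (1 - 1/19) = 216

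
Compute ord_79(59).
78

79 is prime, so ord(59) divides φ(79) = 78.
Divisors of 78: 1, 2, 3, 6, 13, 26, 39, 78.
Repeated squaring: 59^1 ≡ 59, 59^2 ≡ 5, 59^4 ≡ 25, 59^8 ≡ 72, 59^16 ≡ 49, 59^32 ≡ 31, 59^64 ≡ 13 (mod 79).
Test 59^d mod 79 for each divisor d in increasing order:
59^1 ≡ 59
59^2 ≡ 5
59^3 = 59^2·59^1 ≡ 58
59^6 = 59^4·59^2 ≡ 46
59^13 = 59^8·59^4·59^1 ≡ 24
59^26 = 59^16·59^8·59^2 ≡ 23
59^39 = 59^32·59^4·59^2·59^1 ≡ 78
59^78 = 59^64·59^8·59^4·59^2 ≡ 1  ← first divisor giving 1
The order is 78.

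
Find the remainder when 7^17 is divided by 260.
167

Repeated squaring. Binary of 17 = 10001.
7^1 ≡ 7 (mod 260); 7^2 ≡ 49 (mod 260); 7^4 ≡ 61 (mod 260); 7^8 ≡ 81 (mod 260); 7^16 ≡ 61 (mod 260)
7^17 = 7^1 × 7^16 ≡ 167 (mod 260)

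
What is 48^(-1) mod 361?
173

gcd(48, 361) = 1, so the inverse exists.
Extended Euclidean algorithm on (361, 48):
361 = 7 × 48 + 25  ⟹  25 = (1)·361 + (-7)·48
48 = 1 × 25 + 23  ⟹  23 = (-1)·361 + (8)·48
25 = 1 × 23 + 2  ⟹  2 = (2)·361 + (-15)·48
23 = 11 × 2 + 1  ⟹  1 = (-23)·361 + (173)·48
So (173)·48 ≡ 1 (mod 361), i.e. 48^(-1) ≡ 173 (mod 361).
Check: 48 × 173 = 8304 ≡ 1 (mod 361)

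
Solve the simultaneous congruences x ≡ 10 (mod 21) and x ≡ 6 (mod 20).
346

Using Chinese Remainder Theorem:
M = 21 × 20 = 420
M1 = 20, M2 = 21
y1 = 20^(-1) mod 21 = 20
y2 = 21^(-1) mod 20 = 1
x = (10×20×20 + 6×21×1) mod 420 = 346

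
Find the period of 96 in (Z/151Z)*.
150

151 is prime, so ord(96) divides φ(151) = 150.
Divisors of 150: 1, 2, 3, 5, 6, 10, 15, 25, 30, 50, 75, 150.
Repeated squaring: 96^1 ≡ 96, 96^2 ≡ 5, 96^4 ≡ 25, 96^8 ≡ 21, 96^16 ≡ 139, 96^32 ≡ 144, 96^64 ≡ 49, 96^128 ≡ 136 (mod 151).
Test 96^d mod 151 for each divisor d in increasing order:
96^1 ≡ 96
96^2 ≡ 5
96^3 = 96^2·96^1 ≡ 27
96^5 = 96^4·96^1 ≡ 135
96^6 = 96^4·96^2 ≡ 125
96^10 = 96^8·96^2 ≡ 105
96^15 = 96^8·96^4·96^2·96^1 ≡ 132
96^25 = 96^16·96^8·96^1 ≡ 119
96^30 = 96^16·96^8·96^4·96^2 ≡ 59
96^50 = 96^32·96^16·96^2 ≡ 118
96^75 = 96^64·96^8·96^2·96^1 ≡ 150
96^150 = 96^128·96^16·96^4·96^2 ≡ 1  ← first divisor giving 1
The order is 150.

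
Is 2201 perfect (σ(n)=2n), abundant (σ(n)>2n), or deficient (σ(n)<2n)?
deficient

Proper divisors of 2201: sum = 1 + 31 + 71 = 103
Since 103 < 2201, 2201 is deficient.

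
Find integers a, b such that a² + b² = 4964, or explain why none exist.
8² + 70² (a=8, b=70)

Factorization: 4964 = 2^2 × 17 × 73
By Fermat: n is sum of two squares iff every prime p ≡ 3 (mod 4) appears to even power.
All primes ≡ 3 (mod 4) appear to even power.
Search a = 0, 1, 2, … for 4964 - a² a perfect square: first hit at a = 8: 4964 - 64 = 4900 = 70².
4964 = 8² + 70² = 64 + 4900 ✓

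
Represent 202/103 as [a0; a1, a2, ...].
[1; 1, 24, 1, 3]

Euclidean algorithm steps:
202 = 1 × 103 + 99
103 = 1 × 99 + 4
99 = 24 × 4 + 3
4 = 1 × 3 + 1
3 = 3 × 1 + 0
Continued fraction: [1; 1, 24, 1, 3]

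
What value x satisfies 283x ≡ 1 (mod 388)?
303

gcd(283, 388) = 1, so the inverse exists.
Extended Euclidean algorithm on (388, 283):
388 = 1 × 283 + 105  ⟹  105 = (1)·388 + (-1)·283
283 = 2 × 105 + 73  ⟹  73 = (-2)·388 + (3)·283
105 = 1 × 73 + 32  ⟹  32 = (3)·388 + (-4)·283
73 = 2 × 32 + 9  ⟹  9 = (-8)·388 + (11)·283
32 = 3 × 9 + 5  ⟹  5 = (27)·388 + (-37)·283
9 = 1 × 5 + 4  ⟹  4 = (-35)·388 + (48)·283
5 = 1 × 4 + 1  ⟹  1 = (62)·388 + (-85)·283
So (-85)·283 ≡ 1 (mod 388), i.e. 283^(-1) ≡ -85 ≡ 303 (mod 388).
Check: 283 × 303 = 85749 ≡ 1 (mod 388)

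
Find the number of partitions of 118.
1482074143

p(n) counts ways to write n as a sum of positive integers (order ignored).
Euler's pentagonal recurrence: p(k) = p(k-1) + p(k-2) - p(k-5) - p(k-7) + p(k-12) + p(k-15) - ... (offsets j(3j∓1)/2, signs ++--, p(0)=1, p(<0)=0).
DP table for k = 0..117: p(0)=1, p(1)=1, p(2)=2, p(3)=3, p(4)=5, p(5)=7, p(6)=11, p(7)=15, p(8)=22, p(9)=30, p(10)=42, p(11)=56, p(12)=77, p(13)=101, p(14)=135, p(15)=176, p(16)=231, p(17)=297, p(18)=385, p(19)=490, p(20)=627, p(21)=792, p(22)=1002, p(23)=1255, p(24)=1575, p(25)=1958, p(26)=2436, p(27)=3010, p(28)=3718, p(29)=4565, p(30)=5604, p(31)=6842, p(32)=8349, p(33)=10143, p(34)=12310, p(35)=14883, p(36)=17977, p(37)=21637, p(38)=26015, p(39)=31185, p(40)=37338, p(41)=44583, p(42)=53174, p(43)=63261, p(44)=75175, p(45)=89134, p(46)=105558, p(47)=124754, p(48)=147273, p(49)=173525, p(50)=204226, p(51)=239943, p(52)=281589, p(53)=329931, p(54)=386155, p(55)=451276, p(56)=526823, p(57)=614154, p(58)=715220, p(59)=831820, p(60)=966467, p(61)=1121505, p(62)=1300156, p(63)=1505499, p(64)=1741630, p(65)=2012558, p(66)=2323520, p(67)=2679689, p(68)=3087735, p(69)=3554345, p(70)=4087968, p(71)=4697205, p(72)=5392783, p(73)=6185689, p(74)=7089500, p(75)=8118264, p(76)=9289091, p(77)=10619863, p(78)=12132164, p(79)=13848650, p(80)=15796476, p(81)=18004327, p(82)=20506255, p(83)=23338469, p(84)=26543660, p(85)=30167357, p(86)=34262962, p(87)=38887673, p(88)=44108109, p(89)=49995925, p(90)=56634173, p(91)=64112359, p(92)=72533807, p(93)=82010177, p(94)=92669720, p(95)=104651419, p(96)=118114304, p(97)=133230930, p(98)=150198136, p(99)=169229875, p(100)=190569292, p(101)=214481126, p(102)=241265379, p(103)=271248950, p(104)=304801365, p(105)=342325709, p(106)=384276336, p(107)=431149389, p(108)=483502844, p(109)=541946240, p(110)=607163746, p(111)=679903203, p(112)=761002156, p(113)=851376628, p(114)=952050665, p(115)=1064144451, p(116)=1188908248, p(117)=1327710076.
Final step: p(118) = p(117) + p(116) - p(113) - p(111) + p(106) + p(103) - p(96) - p(92) + p(83) + p(78) - p(67) - p(61) + p(48) + p(41) - p(26) - p(18) + p(1)
= 1327710076 + 1188908248 - 851376628 - 679903203 + 384276336 + 271248950 - 118114304 - 72533807 + 23338469 + 12132164 - 2679689 - 1121505 + 147273 + 44583 - 2436 - 385 + 1
= 1482074143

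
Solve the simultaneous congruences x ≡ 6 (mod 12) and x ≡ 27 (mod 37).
138

Using Chinese Remainder Theorem:
M = 12 × 37 = 444
M1 = 37, M2 = 12
y1 = 37^(-1) mod 12 = 1
y2 = 12^(-1) mod 37 = 34
x = (6×37×1 + 27×12×34) mod 444 = 138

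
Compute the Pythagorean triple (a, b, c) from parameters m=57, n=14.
(3053, 1596, 3445)

Euclid's formula: a = m² - n², b = 2mn, c = m² + n²
m = 57, n = 14
a = 57² - 14² = 3249 - 196 = 3053
b = 2 × 57 × 14 = 1596
c = 57² + 14² = 3249 + 196 = 3445
Verification: 3053² + 1596² = 9320809 + 2547216 = 11868025 = 3445² ✓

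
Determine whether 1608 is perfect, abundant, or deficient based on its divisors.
abundant

Proper divisors of 1608: sum = 1 + 2 + 3 + 4 + 6 + 8 + 12 + 24 + 67 + 134 + 201 + 268 + 402 + 536 + 804 = 2472
Since 2472 > 1608, 1608 is abundant.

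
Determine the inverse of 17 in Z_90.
53

gcd(17, 90) = 1, so the inverse exists.
Extended Euclidean algorithm on (90, 17):
90 = 5 × 17 + 5  ⟹  5 = (1)·90 + (-5)·17
17 = 3 × 5 + 2  ⟹  2 = (-3)·90 + (16)·17
5 = 2 × 2 + 1  ⟹  1 = (7)·90 + (-37)·17
So (-37)·17 ≡ 1 (mod 90), i.e. 17^(-1) ≡ -37 ≡ 53 (mod 90).
Check: 17 × 53 = 901 ≡ 1 (mod 90)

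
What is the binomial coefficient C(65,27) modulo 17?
11

Using Lucas' theorem:
Write n=65 and k=27 in base 17:
n in base 17: [3, 14]
k in base 17: [1, 10]
C(65,27) mod 17 = ∏ C(n_i, k_i) mod 17
Digit binomials (mod 17): C(3,1) = 3; C(14,10) = 1001 ≡ 15
Product: 3 × 15 = 45 ≡ 11 (mod 17)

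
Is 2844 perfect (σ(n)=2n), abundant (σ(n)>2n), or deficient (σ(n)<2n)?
abundant

Proper divisors of 2844: sum = 1 + 2 + 3 + 4 + 6 + 9 + 12 + 18 + ... + 474 + 711 + 948 + 1422 (17 divisors) = 4436
Since 4436 > 2844, 2844 is abundant.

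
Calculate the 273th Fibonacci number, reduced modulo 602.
120

Matrix identity: Q^n = [[F_(n+1), F_n], [F_n, F_(n-1)]] with Q = [[1,1],[1,0]].
n = 273 = 100010001₂. Square-and-multiply, entries mod 602:
Q^1 = [[1,1],[1,0]]
Q^2 = (Q^1)² = [[2,1],[1,1]]
Q^4 = (Q^2)² = [[5,3],[3,2]]
Q^8 = (Q^4)² = [[34,21],[21,13]]
Q^17 = (Q^8)²·Q = [[176,393],[393,385]]
Q^34 = (Q^17)² = [[9,141],[141,470]]
Q^68 = (Q^34)² = [[96,115],[115,583]]
Q^136 = (Q^68)² = [[167,427],[427,342]]
Q^273 = (Q^136)²·Q = [[141,120],[120,21]]
F_273 mod 602 = Q^273[0][1] = 120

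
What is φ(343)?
294

343 = 7^3
φ(n) = n × ∏(1 - 1/p) for each prime p dividing n
φ(343) = 343 × (1 - 1/7) = 294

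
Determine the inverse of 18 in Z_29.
21

gcd(18, 29) = 1, so the inverse exists.
Extended Euclidean algorithm on (29, 18):
29 = 1 × 18 + 11  ⟹  11 = (1)·29 + (-1)·18
18 = 1 × 11 + 7  ⟹  7 = (-1)·29 + (2)·18
11 = 1 × 7 + 4  ⟹  4 = (2)·29 + (-3)·18
7 = 1 × 4 + 3  ⟹  3 = (-3)·29 + (5)·18
4 = 1 × 3 + 1  ⟹  1 = (5)·29 + (-8)·18
So (-8)·18 ≡ 1 (mod 29), i.e. 18^(-1) ≡ -8 ≡ 21 (mod 29).
Check: 18 × 21 = 378 ≡ 1 (mod 29)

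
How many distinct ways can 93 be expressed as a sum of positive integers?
82010177

p(n) counts ways to write n as a sum of positive integers (order ignored).
Euler's pentagonal recurrence: p(k) = p(k-1) + p(k-2) - p(k-5) - p(k-7) + p(k-12) + p(k-15) - ... (offsets j(3j∓1)/2, signs ++--, p(0)=1, p(<0)=0).
DP table for k = 0..92: p(0)=1, p(1)=1, p(2)=2, p(3)=3, p(4)=5, p(5)=7, p(6)=11, p(7)=15, p(8)=22, p(9)=30, p(10)=42, p(11)=56, p(12)=77, p(13)=101, p(14)=135, p(15)=176, p(16)=231, p(17)=297, p(18)=385, p(19)=490, p(20)=627, p(21)=792, p(22)=1002, p(23)=1255, p(24)=1575, p(25)=1958, p(26)=2436, p(27)=3010, p(28)=3718, p(29)=4565, p(30)=5604, p(31)=6842, p(32)=8349, p(33)=10143, p(34)=12310, p(35)=14883, p(36)=17977, p(37)=21637, p(38)=26015, p(39)=31185, p(40)=37338, p(41)=44583, p(42)=53174, p(43)=63261, p(44)=75175, p(45)=89134, p(46)=105558, p(47)=124754, p(48)=147273, p(49)=173525, p(50)=204226, p(51)=239943, p(52)=281589, p(53)=329931, p(54)=386155, p(55)=451276, p(56)=526823, p(57)=614154, p(58)=715220, p(59)=831820, p(60)=966467, p(61)=1121505, p(62)=1300156, p(63)=1505499, p(64)=1741630, p(65)=2012558, p(66)=2323520, p(67)=2679689, p(68)=3087735, p(69)=3554345, p(70)=4087968, p(71)=4697205, p(72)=5392783, p(73)=6185689, p(74)=7089500, p(75)=8118264, p(76)=9289091, p(77)=10619863, p(78)=12132164, p(79)=13848650, p(80)=15796476, p(81)=18004327, p(82)=20506255, p(83)=23338469, p(84)=26543660, p(85)=30167357, p(86)=34262962, p(87)=38887673, p(88)=44108109, p(89)=49995925, p(90)=56634173, p(91)=64112359, p(92)=72533807.
Final step: p(93) = p(92) + p(91) - p(88) - p(86) + p(81) + p(78) - p(71) - p(67) + p(58) + p(53) - p(42) - p(36) + p(23) + p(16) - p(1)
= 72533807 + 64112359 - 44108109 - 34262962 + 18004327 + 12132164 - 4697205 - 2679689 + 715220 + 329931 - 53174 - 17977 + 1255 + 231 - 1
= 82010177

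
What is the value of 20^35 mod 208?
80

Repeated squaring. Binary of 35 = 100011.
20^1 ≡ 20 (mod 208); 20^2 ≡ 192 (mod 208); 20^4 ≡ 48 (mod 208); 20^8 ≡ 16 (mod 208); 20^16 ≡ 48 (mod 208); 20^32 ≡ 16 (mod 208)
20^35 = 20^1 × 20^2 × 20^32 ≡ 80 (mod 208)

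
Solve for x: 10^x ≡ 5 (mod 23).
15

Baby-step giant-step with step n = ⌈√23⌉ = 5.
Baby steps 10^j mod 23 (j:value) for j=0..4: 0:1, 1:10, 2:8, 3:11, 4:18.
Giant-step multiplier: 10^(-5) ≡ 10^(22-5) = 10^17 ≡ 17 (mod 23).
Giant steps γ_i = 5·17^i mod 23: γ_0=5, γ_1=16, γ_2=19, γ_3=1 (in table at j=0).
x = i·n + j = 3·5 + 0 = 15.
Check: 10^15 ≡ 5 (mod 23).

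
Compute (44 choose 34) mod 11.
0

Using Lucas' theorem:
Write n=44 and k=34 in base 11:
n in base 11: [4, 0]
k in base 11: [3, 1]
C(44,34) mod 11 = ∏ C(n_i, k_i) mod 11
Digit binomials (mod 11): C(4,3) = 4; C(0,1) = 0 (k_i > n_i)
Product: 4 × 0 = 0 ≡ 0 (mod 11)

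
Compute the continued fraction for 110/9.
[12; 4, 2]

Euclidean algorithm steps:
110 = 12 × 9 + 2
9 = 4 × 2 + 1
2 = 2 × 1 + 0
Continued fraction: [12; 4, 2]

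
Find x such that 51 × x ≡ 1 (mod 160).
91

gcd(51, 160) = 1, so the inverse exists.
Extended Euclidean algorithm on (160, 51):
160 = 3 × 51 + 7  ⟹  7 = (1)·160 + (-3)·51
51 = 7 × 7 + 2  ⟹  2 = (-7)·160 + (22)·51
7 = 3 × 2 + 1  ⟹  1 = (22)·160 + (-69)·51
So (-69)·51 ≡ 1 (mod 160), i.e. 51^(-1) ≡ -69 ≡ 91 (mod 160).
Check: 51 × 91 = 4641 ≡ 1 (mod 160)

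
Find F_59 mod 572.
353

Matrix identity: Q^n = [[F_(n+1), F_n], [F_n, F_(n-1)]] with Q = [[1,1],[1,0]].
n = 59 = 111011₂. Square-and-multiply, entries mod 572:
Q^1 = [[1,1],[1,0]]
Q^3 = (Q^1)²·Q = [[3,2],[2,1]]
Q^7 = (Q^3)²·Q = [[21,13],[13,8]]
Q^14 = (Q^7)² = [[38,377],[377,233]]
Q^29 = (Q^14)²·Q = [[352,1],[1,351]]
Q^59 = (Q^29)²·Q = [[484,353],[353,131]]
F_59 mod 572 = Q^59[0][1] = 353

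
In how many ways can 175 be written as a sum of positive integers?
435157697830

p(n) counts ways to write n as a sum of positive integers (order ignored).
Euler's pentagonal recurrence: p(k) = p(k-1) + p(k-2) - p(k-5) - p(k-7) + p(k-12) + p(k-15) - ... (offsets j(3j∓1)/2, signs ++--, p(0)=1, p(<0)=0).
DP table for k = 0..174: p(0)=1, p(1)=1, p(2)=2, p(3)=3, p(4)=5, p(5)=7, p(6)=11, p(7)=15, p(8)=22, p(9)=30, p(10)=42, p(11)=56, p(12)=77, p(13)=101, p(14)=135, p(15)=176, p(16)=231, p(17)=297, p(18)=385, p(19)=490, p(20)=627, p(21)=792, p(22)=1002, p(23)=1255, p(24)=1575, p(25)=1958, p(26)=2436, p(27)=3010, p(28)=3718, p(29)=4565, p(30)=5604, p(31)=6842, p(32)=8349, p(33)=10143, p(34)=12310, p(35)=14883, p(36)=17977, p(37)=21637, p(38)=26015, p(39)=31185, p(40)=37338, p(41)=44583, p(42)=53174, p(43)=63261, p(44)=75175, p(45)=89134, p(46)=105558, p(47)=124754, p(48)=147273, p(49)=173525, p(50)=204226, p(51)=239943, p(52)=281589, p(53)=329931, p(54)=386155, p(55)=451276, p(56)=526823, p(57)=614154, p(58)=715220, p(59)=831820, p(60)=966467, p(61)=1121505, p(62)=1300156, p(63)=1505499, p(64)=1741630, p(65)=2012558, p(66)=2323520, p(67)=2679689, p(68)=3087735, p(69)=3554345, p(70)=4087968, p(71)=4697205, p(72)=5392783, p(73)=6185689, p(74)=7089500, p(75)=8118264, p(76)=9289091, p(77)=10619863, p(78)=12132164, p(79)=13848650, p(80)=15796476, p(81)=18004327, p(82)=20506255, p(83)=23338469, p(84)=26543660, p(85)=30167357, p(86)=34262962, p(87)=38887673, p(88)=44108109, p(89)=49995925, p(90)=56634173, p(91)=64112359, p(92)=72533807, p(93)=82010177, p(94)=92669720, p(95)=104651419, p(96)=118114304, p(97)=133230930, p(98)=150198136, p(99)=169229875, p(100)=190569292, p(101)=214481126, p(102)=241265379, p(103)=271248950, p(104)=304801365, p(105)=342325709, p(106)=384276336, p(107)=431149389, p(108)=483502844, p(109)=541946240, p(110)=607163746, p(111)=679903203, p(112)=761002156, p(113)=851376628, p(114)=952050665, p(115)=1064144451, p(116)=1188908248, p(117)=1327710076, p(118)=1482074143, p(119)=1653668665, p(120)=1844349560, p(121)=2056148051, p(122)=2291320912, p(123)=2552338241, p(124)=2841940500, p(125)=3163127352, p(126)=3519222692, p(127)=3913864295, p(128)=4351078600, p(129)=4835271870, p(130)=5371315400, p(131)=5964539504, p(132)=6620830889, p(133)=7346629512, p(134)=8149040695, p(135)=9035836076, p(136)=10015581680, p(137)=11097645016, p(138)=12292341831, p(139)=13610949895, p(140)=15065878135, p(141)=16670689208, p(142)=18440293320, p(143)=20390982757, p(144)=22540654445, p(145)=24908858009, p(146)=27517052599, p(147)=30388671978, p(148)=33549419497, p(149)=37027355200, p(150)=40853235313, p(151)=45060624582, p(152)=49686288421, p(153)=54770336324, p(154)=60356673280, p(155)=66493182097, p(156)=73232243759, p(157)=80630964769, p(158)=88751778802, p(159)=97662728555, p(160)=107438159466, p(161)=118159068427, p(162)=129913904637, p(163)=142798995930, p(164)=156919475295, p(165)=172389800255, p(166)=189334822579, p(167)=207890420102, p(168)=228204732751, p(169)=250438925115, p(170)=274768617130, p(171)=301384802048, p(172)=330495499613, p(173)=362326859895, p(174)=397125074750.
Final step: p(175) = p(174) + p(173) - p(170) - p(168) + p(163) + p(160) - p(153) - p(149) + p(140) + p(135) - p(124) - p(118) + p(105) + p(98) - p(83) - p(75) + p(58) + p(49) - p(30) - p(20)
= 397125074750 + 362326859895 - 274768617130 - 228204732751 + 142798995930 + 107438159466 - 54770336324 - 37027355200 + 15065878135 + 9035836076 - 2841940500 - 1482074143 + 342325709 + 150198136 - 23338469 - 8118264 + 715220 + 173525 - 5604 - 627
= 435157697830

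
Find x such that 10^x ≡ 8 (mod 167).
92

Baby-step giant-step with step n = ⌈√167⌉ = 13.
Baby steps 10^j mod 167 (j:value) for j=0..12: 0:1, 1:10, 2:100, 3:165, 4:147, 5:134, 6:4, 7:40, 8:66, 9:159, 10:87, 11:35, 12:16.
Giant-step multiplier: 10^(-13) ≡ 10^(166-13) = 10^153 ≡ 143 (mod 167).
Giant steps γ_i = 8·143^i mod 167: γ_0=8, γ_1=142, γ_2=99, γ_3=129, γ_4=77, γ_5=156, γ_6=97, γ_7=10 (in table at j=1).
x = i·n + j = 7·13 + 1 = 92.
Check: 10^92 ≡ 8 (mod 167).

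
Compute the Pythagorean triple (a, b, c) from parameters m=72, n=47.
(2975, 6768, 7393)

Euclid's formula: a = m² - n², b = 2mn, c = m² + n²
m = 72, n = 47
a = 72² - 47² = 5184 - 2209 = 2975
b = 2 × 72 × 47 = 6768
c = 72² + 47² = 5184 + 2209 = 7393
Verification: 2975² + 6768² = 8850625 + 45805824 = 54656449 = 7393² ✓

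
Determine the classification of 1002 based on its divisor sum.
abundant

Proper divisors of 1002: sum = 1 + 2 + 3 + 6 + 167 + 334 + 501 = 1014
Since 1014 > 1002, 1002 is abundant.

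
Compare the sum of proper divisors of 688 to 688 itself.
deficient

Proper divisors of 688: sum = 1 + 2 + 4 + 8 + 16 + 43 + 86 + 172 + 344 = 676
Since 676 < 688, 688 is deficient.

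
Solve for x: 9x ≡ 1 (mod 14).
11

gcd(9, 14) = 1, so the inverse exists.
Extended Euclidean algorithm on (14, 9):
14 = 1 × 9 + 5  ⟹  5 = (1)·14 + (-1)·9
9 = 1 × 5 + 4  ⟹  4 = (-1)·14 + (2)·9
5 = 1 × 4 + 1  ⟹  1 = (2)·14 + (-3)·9
So (-3)·9 ≡ 1 (mod 14), i.e. 9^(-1) ≡ -3 ≡ 11 (mod 14).
Check: 9 × 11 = 99 ≡ 1 (mod 14)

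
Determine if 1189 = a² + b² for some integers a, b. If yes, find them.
10² + 33² (a=10, b=33)

Factorization: 1189 = 29 × 41
By Fermat: n is sum of two squares iff every prime p ≡ 3 (mod 4) appears to even power.
All primes ≡ 3 (mod 4) appear to even power.
Search a = 0, 1, 2, … for 1189 - a² a perfect square: first hit at a = 10: 1189 - 100 = 1089 = 33².
1189 = 10² + 33² = 100 + 1089 ✓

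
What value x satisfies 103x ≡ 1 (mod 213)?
91

gcd(103, 213) = 1, so the inverse exists.
Extended Euclidean algorithm on (213, 103):
213 = 2 × 103 + 7  ⟹  7 = (1)·213 + (-2)·103
103 = 14 × 7 + 5  ⟹  5 = (-14)·213 + (29)·103
7 = 1 × 5 + 2  ⟹  2 = (15)·213 + (-31)·103
5 = 2 × 2 + 1  ⟹  1 = (-44)·213 + (91)·103
So (91)·103 ≡ 1 (mod 213), i.e. 103^(-1) ≡ 91 (mod 213).
Check: 103 × 91 = 9373 ≡ 1 (mod 213)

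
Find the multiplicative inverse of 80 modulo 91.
33

gcd(80, 91) = 1, so the inverse exists.
Extended Euclidean algorithm on (91, 80):
91 = 1 × 80 + 11  ⟹  11 = (1)·91 + (-1)·80
80 = 7 × 11 + 3  ⟹  3 = (-7)·91 + (8)·80
11 = 3 × 3 + 2  ⟹  2 = (22)·91 + (-25)·80
3 = 1 × 2 + 1  ⟹  1 = (-29)·91 + (33)·80
So (33)·80 ≡ 1 (mod 91), i.e. 80^(-1) ≡ 33 (mod 91).
Check: 80 × 33 = 2640 ≡ 1 (mod 91)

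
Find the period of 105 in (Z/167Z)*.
166

167 is prime, so ord(105) divides φ(167) = 166.
Divisors of 166: 1, 2, 83, 166.
Repeated squaring: 105^1 ≡ 105, 105^2 ≡ 3, 105^4 ≡ 9, 105^8 ≡ 81, 105^16 ≡ 48, 105^32 ≡ 133, 105^64 ≡ 154, 105^128 ≡ 2 (mod 167).
Test 105^d mod 167 for each divisor d in increasing order:
105^1 ≡ 105
105^2 ≡ 3
105^83 = 105^64·105^16·105^2·105^1 ≡ 166
105^166 = 105^128·105^32·105^4·105^2 ≡ 1  ← first divisor giving 1
The order is 166.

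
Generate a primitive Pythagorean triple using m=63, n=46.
(1853, 5796, 6085)

Euclid's formula: a = m² - n², b = 2mn, c = m² + n²
m = 63, n = 46
a = 63² - 46² = 3969 - 2116 = 1853
b = 2 × 63 × 46 = 5796
c = 63² + 46² = 3969 + 2116 = 6085
Verification: 1853² + 5796² = 3433609 + 33593616 = 37027225 = 6085² ✓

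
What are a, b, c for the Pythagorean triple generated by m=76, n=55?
(2751, 8360, 8801)

Euclid's formula: a = m² - n², b = 2mn, c = m² + n²
m = 76, n = 55
a = 76² - 55² = 5776 - 3025 = 2751
b = 2 × 76 × 55 = 8360
c = 76² + 55² = 5776 + 3025 = 8801
Verification: 2751² + 8360² = 7568001 + 69889600 = 77457601 = 8801² ✓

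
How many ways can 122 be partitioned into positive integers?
2291320912

p(n) counts ways to write n as a sum of positive integers (order ignored).
Euler's pentagonal recurrence: p(k) = p(k-1) + p(k-2) - p(k-5) - p(k-7) + p(k-12) + p(k-15) - ... (offsets j(3j∓1)/2, signs ++--, p(0)=1, p(<0)=0).
DP table for k = 0..121: p(0)=1, p(1)=1, p(2)=2, p(3)=3, p(4)=5, p(5)=7, p(6)=11, p(7)=15, p(8)=22, p(9)=30, p(10)=42, p(11)=56, p(12)=77, p(13)=101, p(14)=135, p(15)=176, p(16)=231, p(17)=297, p(18)=385, p(19)=490, p(20)=627, p(21)=792, p(22)=1002, p(23)=1255, p(24)=1575, p(25)=1958, p(26)=2436, p(27)=3010, p(28)=3718, p(29)=4565, p(30)=5604, p(31)=6842, p(32)=8349, p(33)=10143, p(34)=12310, p(35)=14883, p(36)=17977, p(37)=21637, p(38)=26015, p(39)=31185, p(40)=37338, p(41)=44583, p(42)=53174, p(43)=63261, p(44)=75175, p(45)=89134, p(46)=105558, p(47)=124754, p(48)=147273, p(49)=173525, p(50)=204226, p(51)=239943, p(52)=281589, p(53)=329931, p(54)=386155, p(55)=451276, p(56)=526823, p(57)=614154, p(58)=715220, p(59)=831820, p(60)=966467, p(61)=1121505, p(62)=1300156, p(63)=1505499, p(64)=1741630, p(65)=2012558, p(66)=2323520, p(67)=2679689, p(68)=3087735, p(69)=3554345, p(70)=4087968, p(71)=4697205, p(72)=5392783, p(73)=6185689, p(74)=7089500, p(75)=8118264, p(76)=9289091, p(77)=10619863, p(78)=12132164, p(79)=13848650, p(80)=15796476, p(81)=18004327, p(82)=20506255, p(83)=23338469, p(84)=26543660, p(85)=30167357, p(86)=34262962, p(87)=38887673, p(88)=44108109, p(89)=49995925, p(90)=56634173, p(91)=64112359, p(92)=72533807, p(93)=82010177, p(94)=92669720, p(95)=104651419, p(96)=118114304, p(97)=133230930, p(98)=150198136, p(99)=169229875, p(100)=190569292, p(101)=214481126, p(102)=241265379, p(103)=271248950, p(104)=304801365, p(105)=342325709, p(106)=384276336, p(107)=431149389, p(108)=483502844, p(109)=541946240, p(110)=607163746, p(111)=679903203, p(112)=761002156, p(113)=851376628, p(114)=952050665, p(115)=1064144451, p(116)=1188908248, p(117)=1327710076, p(118)=1482074143, p(119)=1653668665, p(120)=1844349560, p(121)=2056148051.
Final step: p(122) = p(121) + p(120) - p(117) - p(115) + p(110) + p(107) - p(100) - p(96) + p(87) + p(82) - p(71) - p(65) + p(52) + p(45) - p(30) - p(22) + p(5)
= 2056148051 + 1844349560 - 1327710076 - 1064144451 + 607163746 + 431149389 - 190569292 - 118114304 + 38887673 + 20506255 - 4697205 - 2012558 + 281589 + 89134 - 5604 - 1002 + 7
= 2291320912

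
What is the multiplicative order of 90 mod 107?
53

107 is prime, so ord(90) divides φ(107) = 106.
Divisors of 106: 1, 2, 53, 106.
Repeated squaring: 90^1 ≡ 90, 90^2 ≡ 75, 90^4 ≡ 61, 90^8 ≡ 83, 90^16 ≡ 41, 90^32 ≡ 76, 90^64 ≡ 105 (mod 107).
Test 90^d mod 107 for each divisor d in increasing order:
90^1 ≡ 90
90^2 ≡ 75
90^53 = 90^32·90^16·90^4·90^1 ≡ 1  ← first divisor giving 1
The order is 53.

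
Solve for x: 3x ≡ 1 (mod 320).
107

gcd(3, 320) = 1, so the inverse exists.
Extended Euclidean algorithm on (320, 3):
320 = 106 × 3 + 2  ⟹  2 = (1)·320 + (-106)·3
3 = 1 × 2 + 1  ⟹  1 = (-1)·320 + (107)·3
So (107)·3 ≡ 1 (mod 320), i.e. 3^(-1) ≡ 107 (mod 320).
Check: 3 × 107 = 321 ≡ 1 (mod 320)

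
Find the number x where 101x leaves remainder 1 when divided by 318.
233

gcd(101, 318) = 1, so the inverse exists.
Extended Euclidean algorithm on (318, 101):
318 = 3 × 101 + 15  ⟹  15 = (1)·318 + (-3)·101
101 = 6 × 15 + 11  ⟹  11 = (-6)·318 + (19)·101
15 = 1 × 11 + 4  ⟹  4 = (7)·318 + (-22)·101
11 = 2 × 4 + 3  ⟹  3 = (-20)·318 + (63)·101
4 = 1 × 3 + 1  ⟹  1 = (27)·318 + (-85)·101
So (-85)·101 ≡ 1 (mod 318), i.e. 101^(-1) ≡ -85 ≡ 233 (mod 318).
Check: 101 × 233 = 23533 ≡ 1 (mod 318)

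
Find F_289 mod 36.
1

Matrix identity: Q^n = [[F_(n+1), F_n], [F_n, F_(n-1)]] with Q = [[1,1],[1,0]].
n = 289 = 100100001₂. Square-and-multiply, entries mod 36:
Q^1 = [[1,1],[1,0]]
Q^2 = (Q^1)² = [[2,1],[1,1]]
Q^4 = (Q^2)² = [[5,3],[3,2]]
Q^9 = (Q^4)²·Q = [[19,34],[34,21]]
Q^18 = (Q^9)² = [[5,28],[28,13]]
Q^36 = (Q^18)² = [[17,0],[0,17]]
Q^72 = (Q^36)² = [[1,0],[0,1]]
Q^144 = (Q^72)² = [[1,0],[0,1]]
Q^289 = (Q^144)²·Q = [[1,1],[1,0]]
F_289 mod 36 = Q^289[0][1] = 1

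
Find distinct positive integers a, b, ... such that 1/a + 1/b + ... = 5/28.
1/6 + 1/84

Greedy algorithm:
5/28: ceiling(28/5) = 6, use 1/6
1/84: ceiling(84/1) = 84, use 1/84
Result: 5/28 = 1/6 + 1/84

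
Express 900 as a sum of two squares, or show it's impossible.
0² + 30² (a=0, b=30)

Factorization: 900 = 2^2 × 3^2 × 5^2
By Fermat: n is sum of two squares iff every prime p ≡ 3 (mod 4) appears to even power.
All primes ≡ 3 (mod 4) appear to even power.
Search a = 0, 1, 2, … for 900 - a² a perfect square: first hit at a = 0: 900 - 0 = 900 = 30².
900 = 0² + 30² = 0 + 900 ✓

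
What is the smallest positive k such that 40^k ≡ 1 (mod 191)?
95

191 is prime, so ord(40) divides φ(191) = 190.
Divisors of 190: 1, 2, 5, 10, 19, 38, 95, 190.
Repeated squaring: 40^1 ≡ 40, 40^2 ≡ 72, 40^4 ≡ 27, 40^8 ≡ 156, 40^16 ≡ 79, 40^32 ≡ 129, 40^64 ≡ 24, 40^128 ≡ 3 (mod 191).
Test 40^d mod 191 for each divisor d in increasing order:
40^1 ≡ 40
40^2 ≡ 72
40^5 = 40^4·40^1 ≡ 125
40^10 = 40^8·40^2 ≡ 154
40^19 = 40^16·40^2·40^1 ≡ 39
40^38 = 40^32·40^4·40^2 ≡ 184
40^95 = 40^64·40^16·40^8·40^4·40^2·40^1 ≡ 1  ← first divisor giving 1
The order is 95.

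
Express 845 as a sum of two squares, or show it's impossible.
2² + 29² (a=2, b=29)

Factorization: 845 = 5 × 13^2
By Fermat: n is sum of two squares iff every prime p ≡ 3 (mod 4) appears to even power.
All primes ≡ 3 (mod 4) appear to even power.
Search a = 0, 1, 2, … for 845 - a² a perfect square: first hit at a = 2: 845 - 4 = 841 = 29².
845 = 2² + 29² = 4 + 841 ✓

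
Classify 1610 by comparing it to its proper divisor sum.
abundant

Proper divisors of 1610: sum = 1 + 2 + 5 + 7 + 10 + 14 + 23 + 35 + 46 + 70 + 115 + 161 + 230 + 322 + 805 = 1846
Since 1846 > 1610, 1610 is abundant.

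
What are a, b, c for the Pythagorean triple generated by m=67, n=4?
(4473, 536, 4505)

Euclid's formula: a = m² - n², b = 2mn, c = m² + n²
m = 67, n = 4
a = 67² - 4² = 4489 - 16 = 4473
b = 2 × 67 × 4 = 536
c = 67² + 4² = 4489 + 16 = 4505
Verification: 4473² + 536² = 20007729 + 287296 = 20295025 = 4505² ✓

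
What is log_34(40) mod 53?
14

Baby-step giant-step with step n = ⌈√53⌉ = 8.
Baby steps 34^j mod 53 (j:value) for j=0..7: 0:1, 1:34, 2:43, 3:31, 4:47, 5:8, 6:7, 7:26.
Giant-step multiplier: 34^(-8) ≡ 34^(52-8) = 34^44 ≡ 28 (mod 53).
Giant steps γ_i = 40·28^i mod 53: γ_0=40, γ_1=7 (in table at j=6).
x = i·n + j = 1·8 + 6 = 14.
Check: 34^14 ≡ 40 (mod 53).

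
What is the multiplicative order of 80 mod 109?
27

109 is prime, so ord(80) divides φ(109) = 108.
Divisors of 108: 1, 2, 3, 4, 6, 9, 12, 18, 27, 36, 54, 108.
Repeated squaring: 80^1 ≡ 80, 80^2 ≡ 78, 80^4 ≡ 89, 80^8 ≡ 73, 80^16 ≡ 97, 80^32 ≡ 35, 80^64 ≡ 26 (mod 109).
Test 80^d mod 109 for each divisor d in increasing order:
80^1 ≡ 80
80^2 ≡ 78
80^3 = 80^2·80^1 ≡ 27
80^4 ≡ 89
80^6 = 80^4·80^2 ≡ 75
80^9 = 80^8·80^1 ≡ 63
80^12 = 80^8·80^4 ≡ 66
80^18 = 80^16·80^2 ≡ 45
80^27 = 80^16·80^8·80^2·80^1 ≡ 1  ← first divisor giving 1
The order is 27.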